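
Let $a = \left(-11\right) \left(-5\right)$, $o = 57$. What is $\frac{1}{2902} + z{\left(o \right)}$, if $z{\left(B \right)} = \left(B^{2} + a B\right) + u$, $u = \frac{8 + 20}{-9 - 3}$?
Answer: $\frac{55558793}{8706} \approx 6381.7$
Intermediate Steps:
$a = 55$
$u = - \frac{7}{3}$ ($u = \frac{28}{-12} = 28 \left(- \frac{1}{12}\right) = - \frac{7}{3} \approx -2.3333$)
$z{\left(B \right)} = - \frac{7}{3} + B^{2} + 55 B$ ($z{\left(B \right)} = \left(B^{2} + 55 B\right) - \frac{7}{3} = - \frac{7}{3} + B^{2} + 55 B$)
$\frac{1}{2902} + z{\left(o \right)} = \frac{1}{2902} + \left(- \frac{7}{3} + 57^{2} + 55 \cdot 57\right) = \frac{1}{2902} + \left(- \frac{7}{3} + 3249 + 3135\right) = \frac{1}{2902} + \frac{19145}{3} = \frac{55558793}{8706}$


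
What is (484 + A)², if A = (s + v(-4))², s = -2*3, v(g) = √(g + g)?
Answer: 260992 - 24576*I*√2 ≈ 2.6099e+5 - 34756.0*I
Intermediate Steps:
v(g) = √2*√g (v(g) = √(2*g) = √2*√g)
s = -6
A = (-6 + 2*I*√2)² (A = (-6 + √2*√(-4))² = (-6 + √2*(2*I))² = (-6 + 2*I*√2)² ≈ 28.0 - 33.941*I)
(484 + A)² = (484 + (28 - 24*I*√2))² = (512 - 24*I*√2)²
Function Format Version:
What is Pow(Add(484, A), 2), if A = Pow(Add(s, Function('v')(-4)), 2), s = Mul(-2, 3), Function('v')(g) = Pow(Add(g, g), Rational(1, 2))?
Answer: Add(260992, Mul(-24576, I, Pow(2, Rational(1, 2)))) ≈ Add(2.6099e+5, Mul(-34756., I))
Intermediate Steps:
Function('v')(g) = Mul(Pow(2, Rational(1, 2)), Pow(g, Rational(1, 2))) (Function('v')(g) = Pow(Mul(2, g), Rational(1, 2)) = Mul(Pow(2, Rational(1, 2)), Pow(g, Rational(1, 2))))
s = -6
A = Pow(Add(-6, Mul(2, I, Pow(2, Rational(1, 2)))), 2) (A = Pow(Add(-6, Mul(Pow(2, Rational(1, 2)), Pow(-4, Rational(1, 2)))), 2) = Pow(Add(-6, Mul(Pow(2, Rational(1, 2)), Mul(2, I))), 2) = Pow(Add(-6, Mul(2, I, Pow(2, Rational(1, 2)))), 2) ≈ Add(28.000, Mul(-33.941, I)))
Pow(Add(484, A), 2) = Pow(Add(484, Add(28, Mul(-24, I, Pow(2, Rational(1, 2))))), 2) = Pow(Add(512, Mul(-24, I, Pow(2, Rational(1, 2)))), 2)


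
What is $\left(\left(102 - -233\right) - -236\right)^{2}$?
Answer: $326041$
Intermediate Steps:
$\left(\left(102 - -233\right) - -236\right)^{2} = \left(\left(102 + 233\right) + 236\right)^{2} = \left(335 + 236\right)^{2} = 571^{2} = 326041$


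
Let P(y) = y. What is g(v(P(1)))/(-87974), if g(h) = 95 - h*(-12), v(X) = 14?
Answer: -263/87974 ≈ -0.0029895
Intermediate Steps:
g(h) = 95 + 12*h (g(h) = 95 - (-12)*h = 95 + 12*h)
g(v(P(1)))/(-87974) = (95 + 12*14)/(-87974) = (95 + 168)*(-1/87974) = 263*(-1/87974) = -263/87974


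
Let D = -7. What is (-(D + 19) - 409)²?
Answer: 177241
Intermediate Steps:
(-(D + 19) - 409)² = (-(-7 + 19) - 409)² = (-1*12 - 409)² = (-12 - 409)² = (-421)² = 177241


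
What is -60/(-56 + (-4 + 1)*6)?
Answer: 30/37 ≈ 0.81081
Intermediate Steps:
-60/(-56 + (-4 + 1)*6) = -60/(-56 - 3*6) = -60/(-56 - 18) = -60/(-74) = -60*(-1/74) = 30/37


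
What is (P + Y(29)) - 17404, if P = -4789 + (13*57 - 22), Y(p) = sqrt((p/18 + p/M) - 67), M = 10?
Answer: -21474 + 2*I*sqrt(3515)/15 ≈ -21474.0 + 7.905*I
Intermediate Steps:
Y(p) = sqrt(-67 + 7*p/45) (Y(p) = sqrt((p/18 + p/10) - 67) = sqrt(7*p/45 - 67) = sqrt(-67 + 7*p/45))
P = -4070 (P = -4789 + (741 - 22) = -4789 + 719 = -4070)
(P + Y(29)) - 17404 = (-4070 + sqrt(-15075 + 35*29)/15) - 17404 = (-4070 + sqrt(-15075 + 1015)/15) - 17404 = (-4070 + sqrt(-14060)/15) - 17404 = (-4070 + (2*I*sqrt(3515))/15) - 17404 = (-4070 + 2*I*sqrt(3515)/15) - 17404 = -21474 + 2*I*sqrt(3515)/15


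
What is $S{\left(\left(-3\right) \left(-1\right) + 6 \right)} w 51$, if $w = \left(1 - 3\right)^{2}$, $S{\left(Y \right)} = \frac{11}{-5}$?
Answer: $- \frac{2244}{5} \approx -448.8$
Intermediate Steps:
$S{\left(Y \right)} = - \frac{11}{5}$ ($S{\left(Y \right)} = 11 \left(- \frac{1}{5}\right) = - \frac{11}{5}$)
$w = 4$ ($w = \left(-2\right)^{2} = 4$)
$S{\left(\left(-3\right) \left(-1\right) + 6 \right)} w 51 = \left(- \frac{11}{5}\right) 4 \cdot 51 = \left(- \frac{44}{5}\right) 51 = - \frac{2244}{5}$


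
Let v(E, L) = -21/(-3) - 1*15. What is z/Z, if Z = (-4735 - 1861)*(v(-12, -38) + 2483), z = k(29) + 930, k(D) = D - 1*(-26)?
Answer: -197/3265020 ≈ -6.0337e-5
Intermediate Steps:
v(E, L) = -8 (v(E, L) = -21*(-1/3) - 15 = 7 - 15 = -8)
k(D) = 26 + D (k(D) = D + 26 = 26 + D)
z = 985 (z = (26 + 29) + 930 = 55 + 930 = 985)
Z = -16325100 (Z = (-4735 - 1861)*(-8 + 2483) = -6596*2475 = -16325100)
z/Z = 985/(-16325100) = 985*(-1/16325100) = -197/3265020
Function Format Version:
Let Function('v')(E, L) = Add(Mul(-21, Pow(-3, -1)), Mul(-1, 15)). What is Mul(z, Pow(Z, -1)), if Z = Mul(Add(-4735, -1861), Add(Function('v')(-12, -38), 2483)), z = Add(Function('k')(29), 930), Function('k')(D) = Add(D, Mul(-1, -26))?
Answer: Rational(-197, 3265020) ≈ -6.0337e-5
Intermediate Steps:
Function('v')(E, L) = -8 (Function('v')(E, L) = Add(Mul(-21, Rational(-1, 3)), -15) = Add(7, -15) = -8)
Function('k')(D) = Add(26, D) (Function('k')(D) = Add(D, 26) = Add(26, D))
z = 985 (z = Add(Add(26, 29), 930) = Add(55, 930) = 985)
Z = -16325100 (Z = Mul(Add(-4735, -1861), Add(-8, 2483)) = Mul(-6596, 2475) = -16325100)
Mul(z, Pow(Z, -1)) = Mul(985, Pow(-16325100, -1)) = Mul(985, Rational(-1, 16325100)) = Rational(-197, 3265020)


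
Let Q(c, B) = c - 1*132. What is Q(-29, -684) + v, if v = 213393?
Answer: 213232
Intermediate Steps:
Q(c, B) = -132 + c (Q(c, B) = c - 132 = -132 + c)
Q(-29, -684) + v = (-132 - 29) + 213393 = -161 + 213393 = 213232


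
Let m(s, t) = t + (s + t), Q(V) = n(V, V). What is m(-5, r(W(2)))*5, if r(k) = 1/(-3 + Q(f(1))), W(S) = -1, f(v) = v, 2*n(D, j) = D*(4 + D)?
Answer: -45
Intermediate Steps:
n(D, j) = D*(4 + D)/2 (n(D, j) = (D*(4 + D))/2 = D*(4 + D)/2)
Q(V) = V*(4 + V)/2
r(k) = -2 (r(k) = 1/(-3 + (½)*1*(4 + 1)) = 1/(-3 + (½)*1*5) = 1/(-3 + 5/2) = 1/(-½) = -2)
m(s, t) = s + 2*t
m(-5, r(W(2)))*5 = (-5 + 2*(-2))*5 = (-5 - 4)*5 = -9*5 = -45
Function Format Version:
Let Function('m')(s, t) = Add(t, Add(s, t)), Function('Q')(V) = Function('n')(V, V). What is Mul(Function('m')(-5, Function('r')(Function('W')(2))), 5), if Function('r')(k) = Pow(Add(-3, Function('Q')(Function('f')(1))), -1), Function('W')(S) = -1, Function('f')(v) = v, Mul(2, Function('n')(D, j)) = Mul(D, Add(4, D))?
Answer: -45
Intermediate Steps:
Function('n')(D, j) = Mul(Rational(1, 2), D, Add(4, D)) (Function('n')(D, j) = Mul(Rational(1, 2), Mul(D, Add(4, D))) = Mul(Rational(1, 2), D, Add(4, D)))
Function('Q')(V) = Mul(Rational(1, 2), V, Add(4, V))
Function('r')(k) = -2 (Function('r')(k) = Pow(Add(-3, Mul(Rational(1, 2), 1, Add(4, 1))), -1) = Pow(Add(-3, Mul(Rational(1, 2), 1, 5)), -1) = Pow(Add(-3, Rational(5, 2)), -1) = Pow(Rational(-1, 2), -1) = -2)
Function('m')(s, t) = Add(s, Mul(2, t))
Mul(Function('m')(-5, Function('r')(Function('W')(2))), 5) = Mul(Add(-5, Mul(2, -2)), 5) = Mul(Add(-5, -4), 5) = Mul(-9, 5) = -45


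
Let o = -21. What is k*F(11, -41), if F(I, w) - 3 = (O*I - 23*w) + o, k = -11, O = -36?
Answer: -5819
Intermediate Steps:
F(I, w) = -18 - 36*I - 23*w (F(I, w) = 3 + ((-36*I - 23*w) - 21) = 3 + (-21 - 36*I - 23*w) = -18 - 36*I - 23*w)
k*F(11, -41) = -11*(-18 - 36*11 - 23*(-41)) = -11*(-18 - 396 + 943) = -11*529 = -5819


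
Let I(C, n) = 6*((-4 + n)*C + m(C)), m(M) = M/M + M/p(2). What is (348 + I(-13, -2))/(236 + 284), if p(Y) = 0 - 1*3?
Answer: 106/65 ≈ 1.6308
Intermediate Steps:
p(Y) = -3 (p(Y) = 0 - 3 = -3)
m(M) = 1 - M/3 (m(M) = M/M + M/(-3) = 1 + M*(-⅓) = 1 - M/3)
I(C, n) = 6 - 2*C + 6*C*(-4 + n) (I(C, n) = 6*((-4 + n)*C + (1 - C/3)) = 6*(C*(-4 + n) + (1 - C/3)) = 6*(1 - C/3 + C*(-4 + n)) = 6 - 2*C + 6*C*(-4 + n))
(348 + I(-13, -2))/(236 + 284) = (348 + (6 - 26*(-13) + 6*(-13)*(-2)))/(236 + 284) = (348 + (6 + 338 + 156))/520 = (348 + 500)*(1/520) = 848*(1/520) = 106/65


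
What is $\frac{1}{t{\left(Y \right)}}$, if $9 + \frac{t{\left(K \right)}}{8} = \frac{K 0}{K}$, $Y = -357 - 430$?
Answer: $- \frac{1}{72} \approx -0.013889$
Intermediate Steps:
$Y = -787$ ($Y = -357 - 430 = -787$)
$t{\left(K \right)} = -72$ ($t{\left(K \right)} = -72 + 8 \frac{K 0}{K} = -72 + 8 \frac{0}{K} = -72 + 8 \cdot 0 = -72 + 0 = -72$)
$\frac{1}{t{\left(Y \right)}} = \frac{1}{-72} = - \frac{1}{72}$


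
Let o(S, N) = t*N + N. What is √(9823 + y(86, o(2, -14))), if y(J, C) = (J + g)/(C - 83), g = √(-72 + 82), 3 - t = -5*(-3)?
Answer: √(49523849 + 71*√10)/71 ≈ 99.117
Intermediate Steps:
t = -12 (t = 3 - (-5)*(-3) = 3 - 1*15 = 3 - 15 = -12)
g = √10 ≈ 3.1623
o(S, N) = -11*N (o(S, N) = -12*N + N = -11*N)
y(J, C) = (J + √10)/(-83 + C) (y(J, C) = (J + √10)/(C - 83) = (J + √10)/(-83 + C))
√(9823 + y(86, o(2, -14))) = √(9823 + (86 + √10)/(-83 - 11*(-14))) = √(9823 + (86 + √10)/(-83 + 154)) = √(9823 + (86 + √10)/71) = √(9823 + (86/71 + √10/71)) = √(697519/71 + √10/71)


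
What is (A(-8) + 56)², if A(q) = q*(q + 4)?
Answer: 7744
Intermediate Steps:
A(q) = q*(4 + q)
(A(-8) + 56)² = (-8*(4 - 8) + 56)² = (-8*(-4) + 56)² = (32 + 56)² = 88² = 7744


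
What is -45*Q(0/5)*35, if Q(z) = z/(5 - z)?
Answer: 0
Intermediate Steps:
-45*Q(0/5)*35 = -(-45)*0/5/(-5 + 0/5)*35 = -(-45)*0*(1/5)/(-5 + 0*(1/5))*35 = -(-45)*0/(-5 + 0)*35 = -(-45)*0/(-5)*35 = -(-45)*0*(-1)/5*35 = -45*0*35 = 0*35 = 0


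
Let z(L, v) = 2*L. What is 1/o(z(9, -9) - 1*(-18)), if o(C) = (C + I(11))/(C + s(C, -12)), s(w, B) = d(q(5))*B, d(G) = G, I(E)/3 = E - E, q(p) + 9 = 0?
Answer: 4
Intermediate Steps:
q(p) = -9 (q(p) = -9 + 0 = -9)
I(E) = 0 (I(E) = 3*(E - E) = 3*0 = 0)
s(w, B) = -9*B
o(C) = C/(108 + C) (o(C) = (C + 0)/(C - 9*(-12)) = C/(C + 108) = C/(108 + C))
1/o(z(9, -9) - 1*(-18)) = 1/((2*9 - 1*(-18))/(108 + (2*9 - 1*(-18)))) = 1/((18 + 18)/(108 + (18 + 18))) = 1/(36/(108 + 36)) = 1/(36/144) = 1/(36*(1/144)) = 1/(1/4) = 4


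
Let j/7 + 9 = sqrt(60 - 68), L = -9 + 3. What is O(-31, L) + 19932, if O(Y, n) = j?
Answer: 19869 + 14*I*sqrt(2) ≈ 19869.0 + 19.799*I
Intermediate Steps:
L = -6
j = -63 + 14*I*sqrt(2) (j = -63 + 7*sqrt(60 - 68) = -63 + 7*sqrt(-8) = -63 + 7*(2*I*sqrt(2)) = -63 + 14*I*sqrt(2) ≈ -63.0 + 19.799*I)
O(Y, n) = -63 + 14*I*sqrt(2)
O(-31, L) + 19932 = (-63 + 14*I*sqrt(2)) + 19932 = 19869 + 14*I*sqrt(2)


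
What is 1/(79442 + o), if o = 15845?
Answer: 1/95287 ≈ 1.0495e-5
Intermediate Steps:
1/(79442 + o) = 1/(79442 + 15845) = 1/95287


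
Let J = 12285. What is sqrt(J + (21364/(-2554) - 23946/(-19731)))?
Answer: sqrt(866083481830883185)/8398829 ≈ 110.81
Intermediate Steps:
sqrt(J + (21364/(-2554) - 23946/(-19731))) = sqrt(12285 + (21364/(-2554) - 23946/(-19731))) = sqrt(12285 + (21364*(-1/2554) - 23946*(-1/19731))) = sqrt(12285 + (-10682/1277 + 7982/6577)) = sqrt(12285 - 60062500/8398829) = sqrt(103119551765/8398829) = sqrt(866083481830883185)/8398829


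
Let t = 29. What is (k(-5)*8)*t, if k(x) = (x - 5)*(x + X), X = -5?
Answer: 23200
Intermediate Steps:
k(x) = (-5 + x)**2 (k(x) = (x - 5)*(x - 5) = (-5 + x)*(-5 + x) = (-5 + x)**2)
(k(-5)*8)*t = ((25 + (-5)**2 - 10*(-5))*8)*29 = ((25 + 25 + 50)*8)*29 = (100*8)*29 = 800*29 = 23200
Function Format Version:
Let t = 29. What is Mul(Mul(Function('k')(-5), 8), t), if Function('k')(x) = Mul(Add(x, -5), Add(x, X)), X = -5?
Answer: 23200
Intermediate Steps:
Function('k')(x) = Pow(Add(-5, x), 2) (Function('k')(x) = Mul(Add(x, -5), Add(x, -5)) = Mul(Add(-5, x), Add(-5, x)) = Pow(Add(-5, x), 2))
Mul(Mul(Function('k')(-5), 8), t) = Mul(Mul(Add(25, Pow(-5, 2), Mul(-10, -5)), 8), 29) = Mul(Mul(Add(25, 25, 50), 8), 29) = Mul(Mul(100, 8), 29) = Mul(800, 29) = 23200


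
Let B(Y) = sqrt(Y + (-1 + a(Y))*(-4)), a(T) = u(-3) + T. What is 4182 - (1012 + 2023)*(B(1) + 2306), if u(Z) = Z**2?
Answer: -6994528 - 3035*I*sqrt(35) ≈ -6.9945e+6 - 17955.0*I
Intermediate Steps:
a(T) = 9 + T (a(T) = (-3)**2 + T = 9 + T)
B(Y) = sqrt(-32 - 3*Y) (B(Y) = sqrt(Y + (-1 + (9 + Y))*(-4)) = sqrt(Y + (8 + Y)*(-4)) = sqrt(Y + (-32 - 4*Y)) = sqrt(-32 - 3*Y))
4182 - (1012 + 2023)*(B(1) + 2306) = 4182 - (1012 + 2023)*(sqrt(-32 - 3*1) + 2306) = 4182 - 3035*(sqrt(-32 - 3) + 2306) = 4182 - 3035*(sqrt(-35) + 2306) = 4182 - 3035*(I*sqrt(35) + 2306) = 4182 - 3035*(2306 + I*sqrt(35)) = 4182 - (6998710 + 3035*I*sqrt(35)) = 4182 + (-6998710 - 3035*I*sqrt(35)) = -6994528 - 3035*I*sqrt(35)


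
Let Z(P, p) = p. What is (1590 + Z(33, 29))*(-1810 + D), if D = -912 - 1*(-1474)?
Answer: -2020512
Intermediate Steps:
D = 562 (D = -912 + 1474 = 562)
(1590 + Z(33, 29))*(-1810 + D) = (1590 + 29)*(-1810 + 562) = 1619*(-1248) = -2020512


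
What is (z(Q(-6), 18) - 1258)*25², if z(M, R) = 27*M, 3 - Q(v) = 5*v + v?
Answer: -128125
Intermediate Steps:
Q(v) = 3 - 6*v (Q(v) = 3 - (5*v + v) = 3 - 6*v)
(z(Q(-6), 18) - 1258)*25² = (27*(3 - 6*(-6)) - 1258)*25² = (27*(3 + 36) - 1258)*625 = (27*39 - 1258)*625 = (1053 - 1258)*625 = -205*625 = -128125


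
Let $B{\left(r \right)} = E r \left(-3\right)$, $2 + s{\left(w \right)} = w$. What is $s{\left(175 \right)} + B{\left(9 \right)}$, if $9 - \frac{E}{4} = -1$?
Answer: $-907$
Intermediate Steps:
$E = 40$ ($E = 36 - -4 = 36 + 4 = 40$)
$s{\left(w \right)} = -2 + w$
$B{\left(r \right)} = - 120 r$ ($B{\left(r \right)} = 40 r \left(-3\right) = - 120 r$)
$s{\left(175 \right)} + B{\left(9 \right)} = \left(-2 + 175\right) - 1080 = 173 - 1080 = -907$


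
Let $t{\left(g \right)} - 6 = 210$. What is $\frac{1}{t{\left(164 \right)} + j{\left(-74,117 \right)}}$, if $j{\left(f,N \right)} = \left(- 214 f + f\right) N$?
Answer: $\frac{1}{1844370} \approx 5.4219 \cdot 10^{-7}$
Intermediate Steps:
$t{\left(g \right)} = 216$ ($t{\left(g \right)} = 6 + 210 = 216$)
$j{\left(f,N \right)} = - 213 N f$ ($j{\left(f,N \right)} = - 213 f N = - 213 N f$)
$\frac{1}{t{\left(164 \right)} + j{\left(-74,117 \right)}} = \frac{1}{216 - 24921 \left(-74\right)} = \frac{1}{216 + 1844154} = \frac{1}{1844370}$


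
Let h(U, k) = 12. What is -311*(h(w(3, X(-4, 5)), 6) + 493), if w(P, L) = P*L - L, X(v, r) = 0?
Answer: -157055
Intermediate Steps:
w(P, L) = -L + L*P (w(P, L) = L*P - L = -L + L*P)
-311*(h(w(3, X(-4, 5)), 6) + 493) = -311*(12 + 493) = -311*505 = -157055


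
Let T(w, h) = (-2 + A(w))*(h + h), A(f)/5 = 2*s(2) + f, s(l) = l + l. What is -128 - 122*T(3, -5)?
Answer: 64532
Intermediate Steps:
s(l) = 2*l
A(f) = 40 + 5*f (A(f) = 5*(2*(2*2) + f) = 5*(2*4 + f) = 5*(8 + f) = 40 + 5*f)
T(w, h) = 2*h*(38 + 5*w) (T(w, h) = (-2 + (40 + 5*w))*(h + h) = (38 + 5*w)*(2*h) = 2*h*(38 + 5*w))
-128 - 122*T(3, -5) = -128 - 244*(-5)*(38 + 5*3) = -128 - 244*(-5)*(38 + 15) = -128 - 244*(-5)*53 = -128 - 122*(-530) = -128 + 64660 = 64532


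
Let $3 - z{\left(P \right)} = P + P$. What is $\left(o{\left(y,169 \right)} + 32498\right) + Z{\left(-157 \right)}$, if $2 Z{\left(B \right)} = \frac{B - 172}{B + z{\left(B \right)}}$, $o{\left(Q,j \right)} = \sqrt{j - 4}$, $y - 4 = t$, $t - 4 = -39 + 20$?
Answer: $\frac{10399031}{320} + \sqrt{165} \approx 32510.0$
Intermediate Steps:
$z{\left(P \right)} = 3 - 2 P$ ($z{\left(P \right)} = 3 - \left(P + P\right) = 3 - 2 P$)
$t = -15$ ($t = 4 + \left(-39 + 20\right) = 4 - 19 = -15$)
$y = -11$ ($y = 4 - 15 = -11$)
$o{\left(Q,j \right)} = \sqrt{-4 + j}$
$Z{\left(B \right)} = \frac{-172 + B}{2 \left(3 - B\right)}$ ($Z{\left(B \right)} = \frac{\left(B - 172\right) \frac{1}{B - \left(-3 + 2 B\right)}}{2} = \frac{\left(-172 + B\right) \frac{1}{3 - B}}{2} = \frac{\frac{1}{3 - B} \left(-172 + B\right)}{2} = \frac{-172 + B}{2 \left(3 - B\right)}$)
$\left(o{\left(y,169 \right)} + 32498\right) + Z{\left(-157 \right)} = \left(\sqrt{-4 + 169} + 32498\right) + \frac{-172 - 157}{2 \left(3 - -157\right)} = \left(\sqrt{165} + 32498\right) + \frac{1}{2} \frac{1}{3 + 157} \left(-329\right) = \left(32498 + \sqrt{165}\right) + \frac{1}{2} \cdot \frac{1}{160} \left(-329\right) = \left(32498 + \sqrt{165}\right) - \frac{329}{320} = \frac{10399031}{320} + \sqrt{165}$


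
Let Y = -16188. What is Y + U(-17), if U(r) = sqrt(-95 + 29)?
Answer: -16188 + I*sqrt(66) ≈ -16188.0 + 8.124*I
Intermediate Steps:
U(r) = I*sqrt(66) (U(r) = sqrt(-66) = I*sqrt(66))
Y + U(-17) = -16188 + I*sqrt(66)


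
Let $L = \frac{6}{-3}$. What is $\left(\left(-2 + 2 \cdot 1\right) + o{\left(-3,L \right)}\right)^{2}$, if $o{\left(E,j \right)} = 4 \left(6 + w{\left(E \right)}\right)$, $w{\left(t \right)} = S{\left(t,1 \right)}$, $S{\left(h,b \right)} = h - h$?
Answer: $576$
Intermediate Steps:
$S{\left(h,b \right)} = 0$
$w{\left(t \right)} = 0$
$L = -2$ ($L = 6 \left(- \frac{1}{3}\right) = -2$)
$o{\left(E,j \right)} = 24$ ($o{\left(E,j \right)} = 4 \left(6 + 0\right) = 4 \cdot 6 = 24$)
$\left(\left(-2 + 2 \cdot 1\right) + o{\left(-3,L \right)}\right)^{2} = \left(\left(-2 + 2 \cdot 1\right) + 24\right)^{2} = \left(\left(-2 + 2\right) + 24\right)^{2} = \left(0 + 24\right)^{2} = 24^{2} = 576$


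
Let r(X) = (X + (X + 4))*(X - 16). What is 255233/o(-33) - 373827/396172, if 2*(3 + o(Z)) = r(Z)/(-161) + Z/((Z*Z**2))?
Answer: -5065546174830039/246769596220 ≈ -20527.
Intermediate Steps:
r(X) = (-16 + X)*(4 + 2*X) (r(X) = (X + (4 + X))*(-16 + X) = (4 + 2*X)*(-16 + X) = (-16 + X)*(4 + 2*X))
o(Z) = -451/161 + 1/(2*Z**2) - Z**2/161 + 2*Z/23 (o(Z) = -3 + ((-64 - 28*Z + 2*Z**2)/(-161) + Z/((Z*Z**2)))/2 = -3 + ((-64 - 28*Z + 2*Z**2)*(-1/161) + Z/(Z**3))/2 = -3 + ((64/161 - 2*Z**2/161 + 4*Z/23) + Z/Z**3)/2 = -3 + ((64/161 - 2*Z**2/161 + 4*Z/23) + Z**(-2))/2 = -3 + (64/161 + Z**(-2) - 2*Z**2/161 + 4*Z/23)/2 = -3 + (32/161 + 1/(2*Z**2) - Z**2/161 + 2*Z/23) = -451/161 + 1/(2*Z**2) - Z**2/161 + 2*Z/23)
255233/o(-33) - 373827/396172 = 255233/(((1/322)*(161 + 2*(-33)**2*(-451 - 1*(-33)**2 + 14*(-33)))/(-33)**2)) - 373827/396172 = 255233/(((1/322)*(1/1089)*(161 + 2*1089*(-451 - 1*1089 - 462)))) - 373827*1/396172 = 255233/(((1/322)*(1/1089)*(161 + 2*1089*(-451 - 1089 - 462)))) - 373827/396172 = 255233/(((1/322)*(1/1089)*(161 + 2*1089*(-2002)))) - 373827/396172 = 255233/(((1/322)*(1/1089)*(161 - 4360356))) - 373827/396172 = 255233/(((1/322)*(1/1089)*(-4360195))) - 373827/396172 = 255233/(-622885/50094) - 373827/396172 = 255233*(-50094/622885) - 373827/396172 = -12785641902/622885 - 373827/396172 = -5065546174830039/246769596220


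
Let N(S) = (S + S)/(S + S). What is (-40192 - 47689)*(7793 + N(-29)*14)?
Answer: -686086967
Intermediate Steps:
N(S) = 1 (N(S) = (2*S)/((2*S)) = (2*S)*(1/(2*S)) = 1)
(-40192 - 47689)*(7793 + N(-29)*14) = (-40192 - 47689)*(7793 + 1*14) = -87881*(7793 + 14) = -87881*7807 = -686086967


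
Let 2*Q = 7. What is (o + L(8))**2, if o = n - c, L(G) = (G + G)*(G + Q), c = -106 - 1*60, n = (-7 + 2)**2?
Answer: 140625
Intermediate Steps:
Q = 7/2 (Q = (1/2)*7 = 7/2 ≈ 3.5000)
n = 25 (n = (-5)**2 = 25)
c = -166 (c = -106 - 60 = -166)
L(G) = 2*G*(7/2 + G) (L(G) = (G + G)*(G + 7/2) = (2*G)*(7/2 + G) = 2*G*(7/2 + G))
o = 191 (o = 25 - 1*(-166) = 25 + 166 = 191)
(o + L(8))**2 = (191 + 8*(7 + 2*8))**2 = (191 + 8*(7 + 16))**2 = (191 + 8*23)**2 = (191 + 184)**2 = 375**2 = 140625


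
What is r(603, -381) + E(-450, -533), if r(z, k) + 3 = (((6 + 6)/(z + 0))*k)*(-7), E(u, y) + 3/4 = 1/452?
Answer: 746907/15142 ≈ 49.327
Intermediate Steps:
E(u, y) = -169/226 (E(u, y) = -¾ + 1/452 = -169/226)
r(z, k) = -3 - 84*k/z (r(z, k) = -3 + (((6 + 6)/(z + 0))*k)*(-7) = -3 + ((12/z)*k)*(-7) = -3 + (12*k/z)*(-7) = -3 - 84*k/z)
r(603, -381) + E(-450, -533) = (-3 - 84*(-381)/603) - 169/226 = (-3 - 84*(-381)*1/603) - 169/226 = (-3 + 3556/67) - 169/226 = 3355/67 - 169/226 = 746907/15142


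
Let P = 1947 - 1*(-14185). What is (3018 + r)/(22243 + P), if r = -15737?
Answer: -12719/38375 ≈ -0.33144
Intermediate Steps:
P = 16132 (P = 1947 + 14185 = 16132)
(3018 + r)/(22243 + P) = (3018 - 15737)/(22243 + 16132) = -12719/38375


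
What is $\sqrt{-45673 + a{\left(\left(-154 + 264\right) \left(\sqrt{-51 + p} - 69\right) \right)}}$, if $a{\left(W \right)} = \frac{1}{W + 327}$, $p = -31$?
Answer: $\sqrt{10} \sqrt{\frac{33172300 - 502403 i \sqrt{82}}{-7263 + 110 i \sqrt{82}}} \approx 4.336 \cdot 10^{-8} - 213.71 i$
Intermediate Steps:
$a{\left(W \right)} = \frac{1}{327 + W}$
$\sqrt{-45673 + a{\left(\left(-154 + 264\right) \left(\sqrt{-51 + p} - 69\right) \right)}} = \sqrt{-45673 + \frac{1}{327 + \left(-154 + 264\right) \left(\sqrt{-51 - 31} - 69\right)}} = \sqrt{-45673 + \frac{1}{327 + 110 \left(\sqrt{-82} - 69\right)}} = \sqrt{-45673 + \frac{1}{327 + 110 \left(i \sqrt{82} - 69\right)}} = \sqrt{-45673 + \frac{1}{327 + 110 \left(-69 + i \sqrt{82}\right)}} = \sqrt{-45673 + \frac{1}{327 - \left(7590 - 110 i \sqrt{82}\right)}} = \sqrt{-45673 + \frac{1}{-7263 + 110 i \sqrt{82}}}$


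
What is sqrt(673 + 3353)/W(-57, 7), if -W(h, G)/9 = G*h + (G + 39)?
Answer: sqrt(4026)/3177 ≈ 0.019972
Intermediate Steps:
W(h, G) = -351 - 9*G - 9*G*h (W(h, G) = -9*(G*h + (G + 39)) = -9*(G*h + (39 + G)) = -9*(39 + G + G*h) = -351 - 9*G - 9*G*h)
sqrt(673 + 3353)/W(-57, 7) = sqrt(673 + 3353)/(-351 - 9*7 - 9*7*(-57)) = sqrt(4026)/(-351 - 63 + 3591) = sqrt(4026)/3177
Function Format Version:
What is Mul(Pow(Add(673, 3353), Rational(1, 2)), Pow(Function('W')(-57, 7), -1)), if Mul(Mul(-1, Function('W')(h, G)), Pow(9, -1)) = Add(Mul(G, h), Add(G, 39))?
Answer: Mul(Rational(1, 3177), Pow(4026, Rational(1, 2))) ≈ 0.019972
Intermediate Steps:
Function('W')(h, G) = Add(-351, Mul(-9, G), Mul(-9, G, h)) (Function('W')(h, G) = Mul(-9, Add(Mul(G, h), Add(G, 39))) = Mul(-9, Add(Mul(G, h), Add(39, G))) = Mul(-9, Add(39, G, Mul(G, h))) = Add(-351, Mul(-9, G), Mul(-9, G, h)))
Mul(Pow(Add(673, 3353), Rational(1, 2)), Pow(Function('W')(-57, 7), -1)) = Mul(Pow(Add(673, 3353), Rational(1, 2)), Pow(Add(-351, Mul(-9, 7), Mul(-9, 7, -57)), -1)) = Mul(Pow(4026, Rational(1, 2)), Pow(Add(-351, -63, 3591), -1)) = Mul(Pow(4026, Rational(1, 2)), Pow(3177, -1)) = Mul(Pow(4026, Rational(1, 2)), Rational(1, 3177)) = Mul(Rational(1, 3177), Pow(4026, Rational(1, 2)))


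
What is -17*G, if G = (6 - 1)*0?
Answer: 0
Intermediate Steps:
G = 0 (G = 5*0 = 0)
-17*G = -17*0 = 0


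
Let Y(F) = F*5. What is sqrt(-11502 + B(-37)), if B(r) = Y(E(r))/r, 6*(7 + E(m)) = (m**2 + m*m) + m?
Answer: I*sqrt(569816058)/222 ≈ 107.53*I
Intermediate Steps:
E(m) = -7 + m**2/3 + m/6 (E(m) = -7 + ((m**2 + m*m) + m)/6 = -7 + ((m**2 + m**2) + m)/6 = -7 + (2*m**2 + m)/6 = -7 + (m + 2*m**2)/6 = -7 + (m**2/3 + m/6) = -7 + m**2/3 + m/6)
Y(F) = 5*F
B(r) = (-35 + 5*r**2/3 + 5*r/6)/r (B(r) = (5*(-7 + r**2/3 + r/6))/r = (-35 + 5*r**2/3 + 5*r/6)/r)
sqrt(-11502 + B(-37)) = sqrt(-11502 + (5/6 - 35/(-37) + (5/3)*(-37))) = sqrt(-11502 + (5/6 - 35*(-1/37) - 185/3)) = sqrt(-11502 + (5/6 + 35/37 - 185/3)) = sqrt(-11502 - 13295/222) = sqrt(-2566739/222) = I*sqrt(569816058)/222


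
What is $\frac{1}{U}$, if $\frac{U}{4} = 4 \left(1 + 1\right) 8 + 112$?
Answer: $\frac{1}{704} \approx 0.0014205$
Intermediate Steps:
$U = 704$ ($U = 4 \left(4 \left(1 + 1\right) 8 + 112\right) = 4 \left(4 \cdot 2 \cdot 8 + 112\right) = 4 \left(8 \cdot 8 + 112\right) = 4 \left(64 + 112\right) = 4 \cdot 176 = 704$)
$\frac{1}{U} = \frac{1}{704}$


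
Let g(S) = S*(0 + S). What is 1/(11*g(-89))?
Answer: 1/87131 ≈ 1.1477e-5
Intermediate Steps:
g(S) = S**2 (g(S) = S*S = S**2)
1/(11*g(-89)) = 1/(11*(-89)**2) = 1/(11*7921) = 1/87131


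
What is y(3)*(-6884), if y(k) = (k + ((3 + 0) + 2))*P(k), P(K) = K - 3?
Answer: 0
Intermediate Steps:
P(K) = -3 + K
y(k) = (-3 + k)*(5 + k) (y(k) = (k + ((3 + 0) + 2))*(-3 + k) = (k + (3 + 2))*(-3 + k) = (k + 5)*(-3 + k) = (5 + k)*(-3 + k) = (-3 + k)*(5 + k))
y(3)*(-6884) = ((-3 + 3)*(5 + 3))*(-6884) = (0*8)*(-6884) = 0*(-6884) = 0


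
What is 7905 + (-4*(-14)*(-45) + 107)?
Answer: 5492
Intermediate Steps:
7905 + (-4*(-14)*(-45) + 107) = 7905 + (56*(-45) + 107) = 7905 + (-2520 + 107) = 7905 - 2413 = 5492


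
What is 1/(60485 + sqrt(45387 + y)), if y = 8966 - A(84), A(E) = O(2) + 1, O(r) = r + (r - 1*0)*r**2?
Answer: 60485/3658380883 - 3*sqrt(6038)/3658380883 ≈ 1.6470e-5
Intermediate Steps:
O(r) = r + r**3 (O(r) = r + (r + 0)*r**2 = r + r*r**2 = r + r**3)
A(E) = 11 (A(E) = (2 + 2**3) + 1 = (2 + 8) + 1 = 10 + 1 = 11)
y = 8955 (y = 8966 - 1*11 = 8966 - 11 = 8955)
1/(60485 + sqrt(45387 + y)) = 1/(60485 + sqrt(45387 + 8955)) = 1/(60485 + sqrt(54342)) = 1/(60485 + 3*sqrt(6038))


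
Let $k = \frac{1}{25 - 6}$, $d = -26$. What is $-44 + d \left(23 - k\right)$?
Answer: $- \frac{12172}{19} \approx -640.63$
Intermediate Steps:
$k = \frac{1}{19} \approx 0.052632$
$-44 + d \left(23 - k\right) = -44 - 26 \left(23 - \frac{1}{19}\right) = -44 - \frac{11336}{19} = - \frac{12172}{19}$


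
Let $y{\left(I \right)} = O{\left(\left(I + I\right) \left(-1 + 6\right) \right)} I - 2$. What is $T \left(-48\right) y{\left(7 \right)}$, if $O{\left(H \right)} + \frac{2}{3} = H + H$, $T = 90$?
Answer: $-4204800$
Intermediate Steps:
$O{\left(H \right)} = - \frac{2}{3} + 2 H$ ($O{\left(H \right)} = - \frac{2}{3} + \left(H + H\right) = - \frac{2}{3} + 2 H$)
$y{\left(I \right)} = -2 + I \left(- \frac{2}{3} + 20 I\right)$ ($y{\left(I \right)} = \left(- \frac{2}{3} + 2 \left(I + I\right) \left(-1 + 6\right)\right) I - 2 = \left(- \frac{2}{3} + 2 \cdot 2 I 5\right) I - 2 = \left(- \frac{2}{3} + 2 \cdot 10 I\right) I - 2 = \left(- \frac{2}{3} + 20 I\right) I - 2 = I \left(- \frac{2}{3} + 20 I\right) - 2 = -2 + I \left(- \frac{2}{3} + 20 I\right)$)
$T \left(-48\right) y{\left(7 \right)} = 90 \left(-48\right) \left(-2 + \frac{2}{3} \cdot 7 \left(-1 + 30 \cdot 7\right)\right) = - 4320 \left(-2 + \frac{2}{3} \cdot 7 \left(-1 + 210\right)\right) = - 4320 \left(-2 + \frac{2}{3} \cdot 7 \cdot 209\right) = - 4320 \left(-2 + \frac{2926}{3}\right) = \left(-4320\right) \frac{2920}{3} = -4204800$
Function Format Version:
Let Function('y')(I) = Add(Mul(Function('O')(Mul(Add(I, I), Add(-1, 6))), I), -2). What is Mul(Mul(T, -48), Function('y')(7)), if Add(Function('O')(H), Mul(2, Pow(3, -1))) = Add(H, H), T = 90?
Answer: -4204800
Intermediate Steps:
Function('O')(H) = Add(Rational(-2, 3), Mul(2, H)) (Function('O')(H) = Add(Rational(-2, 3), Add(H, H)) = Add(Rational(-2, 3), Mul(2, H)))
Function('y')(I) = Add(-2, Mul(I, Add(Rational(-2, 3), Mul(20, I)))) (Function('y')(I) = Add(Mul(Add(Rational(-2, 3), Mul(2, Mul(Add(I, I), Add(-1, 6)))), I), -2) = Add(Mul(Add(Rational(-2, 3), Mul(2, Mul(Mul(2, I), 5))), I), -2) = Add(Mul(Add(Rational(-2, 3), Mul(2, Mul(10, I))), I), -2) = Add(Mul(Add(Rational(-2, 3), Mul(20, I)), I), -2) = Add(Mul(I, Add(Rational(-2, 3), Mul(20, I))), -2) = Add(-2, Mul(I, Add(Rational(-2, 3), Mul(20, I)))))
Mul(Mul(T, -48), Function('y')(7)) = Mul(Mul(90, -48), Add(-2, Mul(Rational(2, 3), 7, Add(-1, Mul(30, 7))))) = Mul(-4320, Add(-2, Mul(Rational(2, 3), 7, Add(-1, 210)))) = Mul(-4320, Add(-2, Mul(Rational(2, 3), 7, 209))) = Mul(-4320, Add(-2, Rational(2926, 3))) = Mul(-4320, Rational(2920, 3)) = -4204800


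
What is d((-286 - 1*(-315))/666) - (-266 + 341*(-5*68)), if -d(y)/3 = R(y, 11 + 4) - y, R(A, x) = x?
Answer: 25787771/222 ≈ 1.1616e+5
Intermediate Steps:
d(y) = -45 + 3*y (d(y) = -3*((11 + 4) - y) = -3*(15 - y) = -45 + 3*y)
d((-286 - 1*(-315))/666) - (-266 + 341*(-5*68)) = (-45 + 3*((-286 - 1*(-315))/666)) - (-266 + 341*(-5*68)) = (-45 + 3*((-286 + 315)*(1/666))) - (-266 + 341*(-340)) = (-45 + 3*(29*(1/666))) - (-266 - 115940) = (-45 + 3*(29/666)) - 1*(-116206) = (-45 + 29/222) + 116206 = -9961/222 + 116206 = 25787771/222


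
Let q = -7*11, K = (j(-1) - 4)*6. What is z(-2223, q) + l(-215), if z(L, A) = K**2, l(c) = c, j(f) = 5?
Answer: -179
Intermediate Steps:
K = 6 (K = (5 - 4)*6 = 1*6 = 6)
q = -77
z(L, A) = 36 (z(L, A) = 6**2 = 36)
z(-2223, q) + l(-215) = 36 - 215 = -179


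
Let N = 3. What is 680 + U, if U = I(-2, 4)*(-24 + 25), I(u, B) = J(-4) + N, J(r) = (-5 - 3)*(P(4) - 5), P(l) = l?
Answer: 691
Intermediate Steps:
J(r) = 8 (J(r) = (-5 - 3)*(4 - 5) = -8*(-1) = 8)
I(u, B) = 11 (I(u, B) = 8 + 3 = 11)
U = 11 (U = 11*(-24 + 25) = 11*1 = 11)
680 + U = 680 + 11 = 691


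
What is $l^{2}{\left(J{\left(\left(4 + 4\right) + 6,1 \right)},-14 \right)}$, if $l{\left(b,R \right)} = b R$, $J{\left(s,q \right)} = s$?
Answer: $38416$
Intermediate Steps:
$l{\left(b,R \right)} = R b$
$l^{2}{\left(J{\left(\left(4 + 4\right) + 6,1 \right)},-14 \right)} = \left(- 14 \left(\left(4 + 4\right) + 6\right)\right)^{2} = \left(- 14 \left(8 + 6\right)\right)^{2} = \left(\left(-14\right) 14\right)^{2} = \left(-196\right)^{2} = 38416$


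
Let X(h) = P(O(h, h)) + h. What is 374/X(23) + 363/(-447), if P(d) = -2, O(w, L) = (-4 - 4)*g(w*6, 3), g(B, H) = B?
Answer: 53185/3129 ≈ 16.997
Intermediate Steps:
O(w, L) = -48*w (O(w, L) = (-4 - 4)*(w*6) = -48*w)
X(h) = -2 + h
374/X(23) + 363/(-447) = 374/(-2 + 23) + 363/(-447) = 374/21 + 363*(-1/447) = 374*(1/21) - 121/149 = 374/21 - 121/149 = 53185/3129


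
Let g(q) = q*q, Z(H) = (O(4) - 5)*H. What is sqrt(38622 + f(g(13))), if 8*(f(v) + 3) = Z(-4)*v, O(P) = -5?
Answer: 2*sqrt(9866) ≈ 198.66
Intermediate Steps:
Z(H) = -10*H (Z(H) = (-5 - 5)*H = -10*H)
g(q) = q**2
f(v) = -3 + 5*v (f(v) = -3 + ((-10*(-4))*v)/8 = -3 + (40*v)/8 = -3 + 5*v)
sqrt(38622 + f(g(13))) = sqrt(38622 + (-3 + 5*13**2)) = sqrt(38622 + (-3 + 5*169)) = sqrt(38622 + (-3 + 845)) = sqrt(38622 + 842) = sqrt(39464) = 2*sqrt(9866)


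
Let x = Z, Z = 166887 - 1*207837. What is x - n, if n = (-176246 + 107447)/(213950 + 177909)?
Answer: -16046557251/391859 ≈ -40950.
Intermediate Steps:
Z = -40950 (Z = 166887 - 207837 = -40950)
n = -68799/391859 ≈ -0.17557
x = -40950
x - n = -40950 - 1*(-68799/391859) = -40950 + 68799/391859 = -16046557251/391859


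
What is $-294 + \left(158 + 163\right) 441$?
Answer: $141267$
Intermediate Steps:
$-294 + \left(158 + 163\right) 441 = -294 + 321 \cdot 441 = -294 + 141561 = 141267$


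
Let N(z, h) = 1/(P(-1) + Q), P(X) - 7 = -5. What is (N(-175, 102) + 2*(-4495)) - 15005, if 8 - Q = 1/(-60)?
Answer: -14420935/601 ≈ -23995.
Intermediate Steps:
P(X) = 2 (P(X) = 7 - 5 = 2)
Q = 481/60 (Q = 8 - 1/(-60) = 8 - 1*(-1/60) = 8 + 1/60 = 481/60 ≈ 8.0167)
N(z, h) = 60/601 (N(z, h) = 1/(2 + 481/60) = 1/(601/60) = 60/601)
(N(-175, 102) + 2*(-4495)) - 15005 = (60/601 + 2*(-4495)) - 15005 = (60/601 - 8990) - 15005 = -5402930/601 - 15005 = -14420935/601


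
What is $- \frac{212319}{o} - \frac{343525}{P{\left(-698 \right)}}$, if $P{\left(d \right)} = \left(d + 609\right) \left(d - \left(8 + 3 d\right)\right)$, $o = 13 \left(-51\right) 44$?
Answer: $\frac{1510395917}{150153146} \approx 10.059$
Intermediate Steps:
$o = -29172$ ($o = \left(-663\right) 44 = -29172$)
$P{\left(d \right)} = \left(-8 - 2 d\right) \left(609 + d\right)$ ($P{\left(d \right)} = \left(609 + d\right) \left(-8 - 2 d\right) = \left(-8 - 2 d\right) \left(609 + d\right)$)
$- \frac{212319}{o} - \frac{343525}{P{\left(-698 \right)}} = - \frac{212319}{-29172} - \frac{343525}{-4872 - -855748 - 2 \left(-698\right)^{2}} = \left(-212319\right) \left(- \frac{1}{29172}\right) - \frac{343525}{-4872 + 855748 - 974408} = \frac{70773}{9724} - \frac{343525}{-4872 + 855748 - 974408} = \frac{70773}{9724} - \frac{343525}{-123532} = \frac{70773}{9724} - - \frac{343525}{123532} = \frac{70773}{9724} + \frac{343525}{123532} = \frac{1510395917}{150153146}$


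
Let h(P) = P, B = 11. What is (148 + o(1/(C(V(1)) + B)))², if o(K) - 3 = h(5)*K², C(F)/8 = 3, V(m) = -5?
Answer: 1368704016/60025 ≈ 22802.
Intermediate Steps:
C(F) = 24 (C(F) = 8*3 = 24)
o(K) = 3 + 5*K²
(148 + o(1/(C(V(1)) + B)))² = (148 + (3 + 5*(1/(24 + 11))²))² = (148 + (3 + 5*(1/35)²))² = (148 + (3 + 5*(1/1225)))² = (148 + (3 + 1/245))² = (148 + 736/245)² = (36996/245)² = 1368704016/60025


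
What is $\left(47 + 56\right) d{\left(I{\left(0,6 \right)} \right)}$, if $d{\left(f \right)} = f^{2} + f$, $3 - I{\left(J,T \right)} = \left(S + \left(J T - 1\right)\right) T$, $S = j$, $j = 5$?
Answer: $43260$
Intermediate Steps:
$S = 5$
$I{\left(J,T \right)} = 3 - T \left(4 + J T\right)$ ($I{\left(J,T \right)} = 3 - \left(5 + \left(J T - 1\right)\right) T = 3 - \left(5 + \left(-1 + J T\right)\right) T = 3 - \left(4 + J T\right) T = 3 - T \left(4 + J T\right)$)
$d{\left(f \right)} = f + f^{2}$
$\left(47 + 56\right) d{\left(I{\left(0,6 \right)} \right)} = \left(47 + 56\right) \left(3 - 24 - 0 \cdot 6^{2}\right) \left(1 - 21\right) = 103 \left(3 - 24 - 0 \cdot 36\right) \left(1 - 21\right) = 103 \left(3 - 24 + 0\right) \left(1 + \left(3 - 24 + 0\right)\right) = 103 \left(- 21 \left(1 - 21\right)\right) = 103 \left(\left(-21\right) \left(-20\right)\right) = 103 \cdot 420 = 43260$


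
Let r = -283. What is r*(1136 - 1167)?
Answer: 8773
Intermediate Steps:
r*(1136 - 1167) = -283*(1136 - 1167) = -283*(-31) = 8773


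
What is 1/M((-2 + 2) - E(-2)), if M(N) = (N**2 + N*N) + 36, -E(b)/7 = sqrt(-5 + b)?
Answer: -1/650 ≈ -0.0015385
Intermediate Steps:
E(b) = -7*sqrt(-5 + b)
M(N) = 36 + 2*N**2 (M(N) = (N**2 + N**2) + 36 = 2*N**2 + 36 = 36 + 2*N**2)
1/M((-2 + 2) - E(-2)) = 1/(36 + 2*((-2 + 2) - (-7)*sqrt(-5 - 2))**2) = 1/(36 + 2*(0 - (-7)*sqrt(-7))**2) = 1/(36 + 2*(0 - (-7)*I*sqrt(7))**2) = 1/(36 + 2*(0 + 7*I*sqrt(7))**2) = 1/(36 + 2*(7*I*sqrt(7))**2) = 1/(36 + 2*(-343)) = 1/(36 - 686) = 1/(-650) = -1/650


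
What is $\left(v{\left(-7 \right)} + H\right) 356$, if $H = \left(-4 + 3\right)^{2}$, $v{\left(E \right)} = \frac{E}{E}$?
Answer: $712$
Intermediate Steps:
$v{\left(E \right)} = 1$
$H = 1$ ($H = \left(-1\right)^{2} = 1$)
$\left(v{\left(-7 \right)} + H\right) 356 = \left(1 + 1\right) 356 = 2 \cdot 356 = 712$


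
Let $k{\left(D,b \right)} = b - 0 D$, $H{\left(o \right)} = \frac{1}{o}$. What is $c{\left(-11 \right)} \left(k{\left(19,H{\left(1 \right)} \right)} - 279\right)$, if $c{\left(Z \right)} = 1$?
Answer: $-278$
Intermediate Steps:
$k{\left(D,b \right)} = b$ ($k{\left(D,b \right)} = b - 0 = b + 0 = b$)
$c{\left(-11 \right)} \left(k{\left(19,H{\left(1 \right)} \right)} - 279\right) = 1 \left(1^{-1} - 279\right) = 1 \left(1 - 279\right) = 1 \left(-278\right) = -278$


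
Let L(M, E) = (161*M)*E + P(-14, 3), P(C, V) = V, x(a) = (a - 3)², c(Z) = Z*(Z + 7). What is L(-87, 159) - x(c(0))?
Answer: -2227119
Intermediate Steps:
c(Z) = Z*(7 + Z)
x(a) = (-3 + a)²
L(M, E) = 3 + 161*E*M (L(M, E) = (161*M)*E + 3 = 161*E*M + 3 = 3 + 161*E*M)
L(-87, 159) - x(c(0)) = (3 + 161*159*(-87)) - (-3 + 0*(7 + 0))² = (3 - 2227113) - (-3 + 0*7)² = -2227110 - (-3 + 0)² = -2227110 - 1*(-3)² = -2227110 - 1*9 = -2227110 - 9 = -2227119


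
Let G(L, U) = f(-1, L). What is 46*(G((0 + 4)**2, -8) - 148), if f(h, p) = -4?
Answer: -6992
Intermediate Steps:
G(L, U) = -4
46*(G((0 + 4)**2, -8) - 148) = 46*(-4 - 148) = 46*(-152) = -6992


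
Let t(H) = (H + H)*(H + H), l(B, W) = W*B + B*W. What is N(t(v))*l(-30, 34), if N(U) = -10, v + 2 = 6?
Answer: 20400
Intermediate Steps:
v = 4 (v = -2 + 6 = 4)
l(B, W) = 2*B*W (l(B, W) = B*W + B*W = 2*B*W)
t(H) = 4*H² (t(H) = (2*H)*(2*H) = 4*H²)
N(t(v))*l(-30, 34) = -20*(-30)*34 = -10*(-2040) = 20400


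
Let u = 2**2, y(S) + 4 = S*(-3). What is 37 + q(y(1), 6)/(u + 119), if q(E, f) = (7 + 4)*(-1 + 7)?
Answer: 1539/41 ≈ 37.537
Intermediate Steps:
y(S) = -4 - 3*S (y(S) = -4 + S*(-3) = -4 - 3*S)
u = 4
q(E, f) = 66 (q(E, f) = 11*6 = 66)
37 + q(y(1), 6)/(u + 119) = 37 + 66/(4 + 119) = 37 + 66/123 = 37 + 66*(1/123) = 37 + 22/41 = 1539/41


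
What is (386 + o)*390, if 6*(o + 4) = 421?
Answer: 176345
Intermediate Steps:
o = 397/6 (o = -4 + (1/6)*421 = -4 + 421/6 = 397/6 ≈ 66.167)
(386 + o)*390 = (386 + 397/6)*390 = (2713/6)*390 = 176345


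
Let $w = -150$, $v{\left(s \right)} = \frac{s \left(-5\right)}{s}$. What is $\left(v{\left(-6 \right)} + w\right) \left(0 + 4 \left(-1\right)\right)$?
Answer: $620$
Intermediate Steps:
$v{\left(s \right)} = -5$ ($v{\left(s \right)} = \frac{\left(-5\right) s}{s} = -5$)
$\left(v{\left(-6 \right)} + w\right) \left(0 + 4 \left(-1\right)\right) = \left(-5 - 150\right) \left(0 + 4 \left(-1\right)\right) = - 155 \left(0 - 4\right) = \left(-155\right) \left(-4\right) = 620$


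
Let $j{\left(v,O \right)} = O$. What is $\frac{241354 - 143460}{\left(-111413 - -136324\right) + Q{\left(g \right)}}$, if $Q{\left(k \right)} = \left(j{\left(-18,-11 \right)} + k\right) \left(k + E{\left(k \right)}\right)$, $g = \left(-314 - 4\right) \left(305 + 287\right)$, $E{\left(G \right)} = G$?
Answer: $\frac{97894}{70884809615} \approx 1.381 \cdot 10^{-6}$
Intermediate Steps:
$g = -188256$ ($g = \left(-318\right) 592 = -188256$)
$Q{\left(k \right)} = 2 k \left(-11 + k\right)$ ($Q{\left(k \right)} = \left(-11 + k\right) \left(k + k\right) = \left(-11 + k\right) 2 k = 2 k \left(-11 + k\right)$)
$\frac{241354 - 143460}{\left(-111413 - -136324\right) + Q{\left(g \right)}} = \frac{241354 - 143460}{\left(-111413 - -136324\right) + 2 \left(-188256\right) \left(-11 - 188256\right)} = \frac{97894}{\left(-111413 + 136324\right) + 2 \left(-188256\right) \left(-188267\right)} = \frac{97894}{24911 + 70884784704} = \frac{97894}{70884809615}$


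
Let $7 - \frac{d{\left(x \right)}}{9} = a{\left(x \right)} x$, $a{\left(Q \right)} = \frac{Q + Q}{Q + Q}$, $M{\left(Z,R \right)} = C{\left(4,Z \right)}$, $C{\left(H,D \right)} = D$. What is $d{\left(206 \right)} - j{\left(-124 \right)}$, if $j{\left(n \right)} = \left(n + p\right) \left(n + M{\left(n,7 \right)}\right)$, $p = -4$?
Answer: $-33535$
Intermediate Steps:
$M{\left(Z,R \right)} = Z$
$a{\left(Q \right)} = 1$ ($a{\left(Q \right)} = \frac{2 Q}{2 Q} = 2 Q \frac{1}{2 Q} = 1$)
$j{\left(n \right)} = 2 n \left(-4 + n\right)$ ($j{\left(n \right)} = \left(n - 4\right) \left(n + n\right) = \left(-4 + n\right) 2 n = 2 n \left(-4 + n\right)$)
$d{\left(x \right)} = 63 - 9 x$ ($d{\left(x \right)} = 63 - 9 \cdot 1 x = 63 - 9 x$)
$d{\left(206 \right)} - j{\left(-124 \right)} = \left(63 - 1854\right) - 2 \left(-124\right) \left(-4 - 124\right) = \left(63 - 1854\right) - 2 \left(-124\right) \left(-128\right) = -1791 - 31744 = -33535$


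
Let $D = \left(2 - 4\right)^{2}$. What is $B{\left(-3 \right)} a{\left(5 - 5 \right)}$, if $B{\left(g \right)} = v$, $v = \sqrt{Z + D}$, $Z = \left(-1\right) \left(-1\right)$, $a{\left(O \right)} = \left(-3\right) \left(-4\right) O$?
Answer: $0$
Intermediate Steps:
$a{\left(O \right)} = 12 O$
$Z = 1$
$D = 4$ ($D = \left(-2\right)^{2} = 4$)
$v = \sqrt{5}$ ($v = \sqrt{1 + 4} = \sqrt{5} \approx 2.2361$)
$B{\left(g \right)} = \sqrt{5}$
$B{\left(-3 \right)} a{\left(5 - 5 \right)} = \sqrt{5} \cdot 12 \left(5 - 5\right) = \sqrt{5} \cdot 12 \cdot 0 = \sqrt{5} \cdot 0 = 0$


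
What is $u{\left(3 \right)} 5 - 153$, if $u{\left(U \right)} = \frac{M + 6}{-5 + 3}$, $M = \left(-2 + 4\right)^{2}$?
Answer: $-178$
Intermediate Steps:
$M = 4$ ($M = 2^{2} = 4$)
$u{\left(U \right)} = -5$ ($u{\left(U \right)} = \frac{4 + 6}{-5 + 3} = \frac{10}{-2} = 10 \left(- \frac{1}{2}\right) = -5$)
$u{\left(3 \right)} 5 - 153 = \left(-5\right) 5 - 153 = -25 - 153 = -178$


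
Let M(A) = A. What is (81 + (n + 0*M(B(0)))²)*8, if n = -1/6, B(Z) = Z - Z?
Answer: 5834/9 ≈ 648.22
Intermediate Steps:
B(Z) = 0
n = -⅙ (n = -1*⅙ = -⅙ ≈ -0.16667)
(81 + (n + 0*M(B(0)))²)*8 = (81 + (-⅙ + 0*0)²)*8 = (81 + (-⅙ + 0)²)*8 = (81 + (-⅙)²)*8 = (81 + 1/36)*8 = (2917/36)*8 = 5834/9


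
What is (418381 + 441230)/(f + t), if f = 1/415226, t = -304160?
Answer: -118977612362/42098380053 ≈ -2.8262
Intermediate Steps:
f = 1/415226 ≈ 2.4083e-6
(418381 + 441230)/(f + t) = (418381 + 441230)/(1/415226 - 304160) = 859611/(-126295140159/415226) = 859611*(-415226/126295140159) = -118977612362/42098380053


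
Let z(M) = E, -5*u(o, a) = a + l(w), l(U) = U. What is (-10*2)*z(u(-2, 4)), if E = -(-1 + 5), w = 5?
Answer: 80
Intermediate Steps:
E = -4 (E = -1*4 = -4)
u(o, a) = -1 - a/5 (u(o, a) = -(a + 5)/5 = -(5 + a)/5 = -1 - a/5)
z(M) = -4
(-10*2)*z(u(-2, 4)) = -10*2*(-4) = -20*(-4) = 80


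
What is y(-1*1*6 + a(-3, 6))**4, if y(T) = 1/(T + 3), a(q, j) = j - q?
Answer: 1/1296 ≈ 0.00077160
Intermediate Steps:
y(T) = 1/(3 + T)
y(-1*1*6 + a(-3, 6))**4 = (1/(3 + (-1*1*6 + (6 - 1*(-3)))))**4 = (1/(3 + (-1*6 + (6 + 3))))**4 = (1/(3 + (-6 + 9)))**4 = (1/(3 + 3))**4 = (1/6)**4 = 1/1296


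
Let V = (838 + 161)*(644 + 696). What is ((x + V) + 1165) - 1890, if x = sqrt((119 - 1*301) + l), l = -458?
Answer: 1337935 + 8*I*sqrt(10) ≈ 1.3379e+6 + 25.298*I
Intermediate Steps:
x = 8*I*sqrt(10) (x = sqrt((119 - 1*301) - 458) = sqrt((119 - 301) - 458) = sqrt(-182 - 458) = sqrt(-640) = 8*I*sqrt(10) ≈ 25.298*I)
V = 1338660 (V = 999*1340 = 1338660)
((x + V) + 1165) - 1890 = ((8*I*sqrt(10) + 1338660) + 1165) - 1890 = ((1338660 + 8*I*sqrt(10)) + 1165) - 1890 = (1339825 + 8*I*sqrt(10)) - 1890 = 1337935 + 8*I*sqrt(10)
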